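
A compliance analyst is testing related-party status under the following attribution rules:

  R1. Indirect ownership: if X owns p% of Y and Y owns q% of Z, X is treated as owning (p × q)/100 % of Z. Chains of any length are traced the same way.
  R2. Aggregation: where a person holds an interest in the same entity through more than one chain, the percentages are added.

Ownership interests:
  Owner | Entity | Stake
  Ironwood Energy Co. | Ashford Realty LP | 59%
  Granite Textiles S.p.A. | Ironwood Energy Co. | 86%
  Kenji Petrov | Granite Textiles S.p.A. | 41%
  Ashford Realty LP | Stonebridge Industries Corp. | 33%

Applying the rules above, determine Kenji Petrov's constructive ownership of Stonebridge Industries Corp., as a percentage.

6.865122%

Chain via Granite Textiles S.p.A. → Ironwood Energy Co. → Ashford Realty LP (R1): 41% × 86% × 59% × 33% = 6.865122% of Stonebridge Industries Corp.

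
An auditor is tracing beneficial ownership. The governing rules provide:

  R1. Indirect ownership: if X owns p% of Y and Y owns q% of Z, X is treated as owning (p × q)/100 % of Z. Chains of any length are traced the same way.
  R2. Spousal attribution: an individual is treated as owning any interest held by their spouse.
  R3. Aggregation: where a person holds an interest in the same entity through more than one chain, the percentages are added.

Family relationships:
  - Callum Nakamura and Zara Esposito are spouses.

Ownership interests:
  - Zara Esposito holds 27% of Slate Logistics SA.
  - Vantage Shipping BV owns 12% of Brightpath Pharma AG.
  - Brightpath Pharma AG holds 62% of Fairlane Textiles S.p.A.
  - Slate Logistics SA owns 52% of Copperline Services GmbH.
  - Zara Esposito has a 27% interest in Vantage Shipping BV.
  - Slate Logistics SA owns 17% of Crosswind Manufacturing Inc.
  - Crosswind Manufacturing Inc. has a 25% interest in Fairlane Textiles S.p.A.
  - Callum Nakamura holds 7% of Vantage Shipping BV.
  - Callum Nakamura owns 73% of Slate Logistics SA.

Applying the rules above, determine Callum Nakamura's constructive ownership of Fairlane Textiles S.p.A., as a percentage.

6.7796%

By spousal attribution (R2), Callum Nakamura is treated as also owning Zara Esposito's interest in Vantage Shipping BV, giving 7% + 27% = 34%.
By spousal attribution (R2), Callum Nakamura is treated as also owning Zara Esposito's interest in Slate Logistics SA, giving 73% + 27% = 100%.
Chain via Vantage Shipping BV → Brightpath Pharma AG (R1): 34% × 12% × 62% = 2.5296% of Fairlane Textiles S.p.A.
Chain via Slate Logistics SA → Crosswind Manufacturing Inc. (R1): 100% × 17% × 25% = 4.25% of Fairlane Textiles S.p.A.
Aggregating (R3): 2.5296% + 4.25% = 6.7796%.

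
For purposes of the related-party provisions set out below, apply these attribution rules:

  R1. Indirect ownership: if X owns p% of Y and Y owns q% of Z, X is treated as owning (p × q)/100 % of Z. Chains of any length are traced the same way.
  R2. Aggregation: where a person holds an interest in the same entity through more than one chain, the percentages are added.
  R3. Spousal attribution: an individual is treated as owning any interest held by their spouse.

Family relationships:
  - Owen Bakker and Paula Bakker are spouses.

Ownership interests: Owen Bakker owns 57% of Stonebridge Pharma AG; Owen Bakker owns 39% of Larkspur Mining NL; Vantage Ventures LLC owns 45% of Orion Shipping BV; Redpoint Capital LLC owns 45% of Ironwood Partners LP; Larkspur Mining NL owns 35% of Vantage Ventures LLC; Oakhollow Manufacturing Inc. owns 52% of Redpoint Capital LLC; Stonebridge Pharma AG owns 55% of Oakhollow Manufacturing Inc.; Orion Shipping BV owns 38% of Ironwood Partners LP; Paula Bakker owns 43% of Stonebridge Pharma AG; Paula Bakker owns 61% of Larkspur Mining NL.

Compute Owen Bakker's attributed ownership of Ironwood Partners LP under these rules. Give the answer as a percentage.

By spousal attribution (R3), Owen Bakker is treated as also owning Paula Bakker's interest in Stonebridge Pharma AG, giving 57% + 43% = 100%.
By spousal attribution (R3), Owen Bakker is treated as also owning Paula Bakker's interest in Larkspur Mining NL, giving 39% + 61% = 100%.
Chain via Stonebridge Pharma AG → Oakhollow Manufacturing Inc. → Redpoint Capital LLC (R1): 100% × 55% × 52% × 45% = 12.87% of Ironwood Partners LP.
Chain via Larkspur Mining NL → Vantage Ventures LLC → Orion Shipping BV (R1): 100% × 35% × 45% × 38% = 5.985% of Ironwood Partners LP.
Aggregating (R2): 12.87% + 5.985% = 18.855%.

18.855%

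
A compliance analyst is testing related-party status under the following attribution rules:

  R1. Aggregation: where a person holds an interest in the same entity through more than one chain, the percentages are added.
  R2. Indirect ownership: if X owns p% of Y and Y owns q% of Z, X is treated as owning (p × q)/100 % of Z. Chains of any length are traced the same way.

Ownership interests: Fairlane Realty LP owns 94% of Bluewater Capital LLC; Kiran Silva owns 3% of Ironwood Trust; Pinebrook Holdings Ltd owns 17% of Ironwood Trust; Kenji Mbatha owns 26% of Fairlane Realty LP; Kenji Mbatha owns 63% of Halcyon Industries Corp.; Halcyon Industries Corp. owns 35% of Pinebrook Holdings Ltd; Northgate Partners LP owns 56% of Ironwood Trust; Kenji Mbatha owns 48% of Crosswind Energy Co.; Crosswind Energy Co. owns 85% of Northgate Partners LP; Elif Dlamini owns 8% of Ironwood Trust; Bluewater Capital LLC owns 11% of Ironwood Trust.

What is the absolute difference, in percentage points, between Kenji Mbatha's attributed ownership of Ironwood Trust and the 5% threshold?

24.2849

Chain via Crosswind Energy Co. → Northgate Partners LP (R2): 48% × 85% × 56% = 22.848% of Ironwood Trust.
Chain via Fairlane Realty LP → Bluewater Capital LLC (R2): 26% × 94% × 11% = 2.6884% of Ironwood Trust.
Chain via Halcyon Industries Corp. → Pinebrook Holdings Ltd (R2): 63% × 35% × 17% = 3.7485% of Ironwood Trust.
Aggregating (R1): 22.848% + 2.6884% + 3.7485% = 29.2849%.
29.2849% exceeds the 5% threshold by 24.2849 percentage points.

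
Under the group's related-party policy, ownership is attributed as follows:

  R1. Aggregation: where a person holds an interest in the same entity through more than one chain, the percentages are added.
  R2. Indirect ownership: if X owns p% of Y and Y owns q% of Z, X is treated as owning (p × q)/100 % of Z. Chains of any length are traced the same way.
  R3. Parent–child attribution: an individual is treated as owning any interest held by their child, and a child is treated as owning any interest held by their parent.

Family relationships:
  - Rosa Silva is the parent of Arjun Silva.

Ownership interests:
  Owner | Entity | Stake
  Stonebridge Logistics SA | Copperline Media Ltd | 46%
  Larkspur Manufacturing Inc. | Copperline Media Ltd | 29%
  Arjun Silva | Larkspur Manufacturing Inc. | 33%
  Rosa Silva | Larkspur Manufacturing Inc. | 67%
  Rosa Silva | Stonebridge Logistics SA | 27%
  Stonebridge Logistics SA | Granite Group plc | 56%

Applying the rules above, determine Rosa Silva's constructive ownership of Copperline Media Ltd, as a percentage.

By parent–child attribution (R3), Rosa Silva is treated as also owning Arjun Silva's interest in Larkspur Manufacturing Inc, giving 67% + 33% = 100%.
Chain via Larkspur Manufacturing Inc. (R2): 100% × 29% = 29% of Copperline Media Ltd.
Chain via Stonebridge Logistics SA (R2): 27% × 46% = 12.42% of Copperline Media Ltd.
Aggregating (R1): 29% + 12.42% = 41.42%.

41.42%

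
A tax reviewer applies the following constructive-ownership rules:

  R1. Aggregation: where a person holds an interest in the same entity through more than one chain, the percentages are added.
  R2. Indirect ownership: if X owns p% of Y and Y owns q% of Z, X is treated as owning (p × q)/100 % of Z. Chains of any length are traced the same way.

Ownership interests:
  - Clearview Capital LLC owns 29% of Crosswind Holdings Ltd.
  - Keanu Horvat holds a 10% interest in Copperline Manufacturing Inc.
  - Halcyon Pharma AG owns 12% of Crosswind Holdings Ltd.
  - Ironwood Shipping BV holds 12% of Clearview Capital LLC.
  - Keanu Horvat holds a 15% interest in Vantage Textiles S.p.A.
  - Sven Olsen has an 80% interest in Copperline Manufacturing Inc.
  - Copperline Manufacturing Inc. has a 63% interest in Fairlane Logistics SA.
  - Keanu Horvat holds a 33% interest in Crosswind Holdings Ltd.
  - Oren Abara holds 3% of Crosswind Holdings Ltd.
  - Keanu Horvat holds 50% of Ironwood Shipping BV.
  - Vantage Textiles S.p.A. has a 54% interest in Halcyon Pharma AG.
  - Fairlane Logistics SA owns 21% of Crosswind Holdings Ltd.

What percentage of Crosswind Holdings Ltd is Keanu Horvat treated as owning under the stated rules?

Chain via Copperline Manufacturing Inc. → Fairlane Logistics SA (R2): 10% × 63% × 21% = 1.323% of Crosswind Holdings Ltd.
Chain via Vantage Textiles S.p.A. → Halcyon Pharma AG (R2): 15% × 54% × 12% = 0.972% of Crosswind Holdings Ltd.
Chain via Ironwood Shipping BV → Clearview Capital LLC (R2): 50% × 12% × 29% = 1.74% of Crosswind Holdings Ltd.
Direct interest in Crosswind Holdings Ltd: 33%.
Aggregating (R1): 1.323% + 0.972% + 1.74% + 33% = 37.035%.

37.035%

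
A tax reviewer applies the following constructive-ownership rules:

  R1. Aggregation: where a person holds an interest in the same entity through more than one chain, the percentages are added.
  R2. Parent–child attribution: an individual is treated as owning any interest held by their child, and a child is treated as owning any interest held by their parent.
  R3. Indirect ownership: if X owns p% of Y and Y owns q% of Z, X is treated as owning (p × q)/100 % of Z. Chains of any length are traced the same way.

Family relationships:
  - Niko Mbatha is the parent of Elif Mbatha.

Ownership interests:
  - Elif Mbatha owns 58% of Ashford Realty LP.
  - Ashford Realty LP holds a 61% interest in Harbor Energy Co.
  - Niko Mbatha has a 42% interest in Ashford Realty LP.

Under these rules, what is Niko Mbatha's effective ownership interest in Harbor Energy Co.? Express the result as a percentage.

61%

By parent–child attribution (R2), Niko Mbatha is treated as also owning Elif Mbatha's interest in Ashford Realty LP, giving 42% + 58% = 100%.
Chain via Ashford Realty LP (R3): 100% × 61% = 61% of Harbor Energy Co.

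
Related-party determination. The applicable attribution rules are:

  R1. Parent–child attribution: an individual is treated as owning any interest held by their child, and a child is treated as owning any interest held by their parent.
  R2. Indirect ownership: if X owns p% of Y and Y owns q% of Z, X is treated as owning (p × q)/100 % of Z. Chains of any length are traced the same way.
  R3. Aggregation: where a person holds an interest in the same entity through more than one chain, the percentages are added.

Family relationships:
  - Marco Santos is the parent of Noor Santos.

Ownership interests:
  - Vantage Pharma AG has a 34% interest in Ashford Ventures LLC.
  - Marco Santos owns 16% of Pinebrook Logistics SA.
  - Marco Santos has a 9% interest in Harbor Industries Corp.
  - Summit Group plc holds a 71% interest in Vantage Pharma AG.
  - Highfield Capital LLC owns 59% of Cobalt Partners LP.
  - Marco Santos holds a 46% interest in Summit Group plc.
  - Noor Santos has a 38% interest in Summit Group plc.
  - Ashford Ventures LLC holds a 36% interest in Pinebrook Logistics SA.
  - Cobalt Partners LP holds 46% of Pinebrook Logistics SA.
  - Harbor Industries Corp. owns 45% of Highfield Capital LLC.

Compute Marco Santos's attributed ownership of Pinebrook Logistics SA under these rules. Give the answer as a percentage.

24.399106%

By parent–child attribution (R1), Marco Santos is treated as also owning Noor Santos's interest in Summit Group plc, giving 46% + 38% = 84%.
Chain via Harbor Industries Corp. → Highfield Capital LLC → Cobalt Partners LP (R2): 9% × 45% × 59% × 46% = 1.09917% of Pinebrook Logistics SA.
Chain via Summit Group plc → Vantage Pharma AG → Ashford Ventures LLC (R2): 84% × 71% × 34% × 36% = 7.299936% of Pinebrook Logistics SA.
Direct interest in Pinebrook Logistics SA: 16%.
Aggregating (R3): 1.09917% + 7.299936% + 16% = 24.399106%.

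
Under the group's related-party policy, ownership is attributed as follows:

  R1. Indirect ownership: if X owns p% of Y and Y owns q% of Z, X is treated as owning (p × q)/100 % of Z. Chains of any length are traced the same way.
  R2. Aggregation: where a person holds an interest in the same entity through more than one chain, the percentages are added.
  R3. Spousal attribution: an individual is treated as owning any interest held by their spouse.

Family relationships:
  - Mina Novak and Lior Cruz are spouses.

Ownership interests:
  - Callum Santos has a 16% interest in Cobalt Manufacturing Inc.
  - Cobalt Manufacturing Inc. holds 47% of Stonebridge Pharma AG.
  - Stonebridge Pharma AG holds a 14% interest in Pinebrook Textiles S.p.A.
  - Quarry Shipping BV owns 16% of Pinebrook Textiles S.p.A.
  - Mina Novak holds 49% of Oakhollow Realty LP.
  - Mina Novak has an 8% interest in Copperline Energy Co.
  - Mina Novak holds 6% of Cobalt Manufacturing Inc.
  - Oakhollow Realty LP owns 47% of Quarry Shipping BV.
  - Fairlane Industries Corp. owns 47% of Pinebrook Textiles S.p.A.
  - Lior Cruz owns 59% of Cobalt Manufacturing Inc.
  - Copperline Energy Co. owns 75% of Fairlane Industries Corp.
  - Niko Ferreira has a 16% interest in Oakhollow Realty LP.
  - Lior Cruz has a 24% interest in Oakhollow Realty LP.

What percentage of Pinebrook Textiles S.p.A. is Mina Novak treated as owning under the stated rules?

12.5866%

By spousal attribution (R3), Mina Novak is treated as also owning Lior Cruz's interest in Oakhollow Realty LP, giving 49% + 24% = 73%.
By spousal attribution (R3), Mina Novak is treated as also owning Lior Cruz's interest in Cobalt Manufacturing Inc, giving 6% + 59% = 65%.
Chain via Oakhollow Realty LP → Quarry Shipping BV (R1): 73% × 47% × 16% = 5.4896% of Pinebrook Textiles S.p.A.
Chain via Copperline Energy Co. → Fairlane Industries Corp. (R1): 8% × 75% × 47% = 2.82% of Pinebrook Textiles S.p.A.
Chain via Cobalt Manufacturing Inc. → Stonebridge Pharma AG (R1): 65% × 47% × 14% = 4.277% of Pinebrook Textiles S.p.A.
Aggregating (R2): 5.4896% + 2.82% + 4.277% = 12.5866%.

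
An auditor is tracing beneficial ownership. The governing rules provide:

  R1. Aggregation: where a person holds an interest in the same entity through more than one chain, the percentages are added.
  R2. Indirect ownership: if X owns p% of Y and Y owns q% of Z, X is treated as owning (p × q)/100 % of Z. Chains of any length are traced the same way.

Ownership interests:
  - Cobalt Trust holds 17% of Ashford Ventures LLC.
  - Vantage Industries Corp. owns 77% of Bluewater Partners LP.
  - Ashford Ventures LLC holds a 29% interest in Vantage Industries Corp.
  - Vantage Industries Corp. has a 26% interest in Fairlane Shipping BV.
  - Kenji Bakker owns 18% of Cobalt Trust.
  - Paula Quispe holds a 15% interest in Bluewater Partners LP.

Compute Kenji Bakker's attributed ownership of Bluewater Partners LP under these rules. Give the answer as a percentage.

Chain via Cobalt Trust → Ashford Ventures LLC → Vantage Industries Corp. (R2): 18% × 17% × 29% × 77% = 0.683298% of Bluewater Partners LP.

0.683298%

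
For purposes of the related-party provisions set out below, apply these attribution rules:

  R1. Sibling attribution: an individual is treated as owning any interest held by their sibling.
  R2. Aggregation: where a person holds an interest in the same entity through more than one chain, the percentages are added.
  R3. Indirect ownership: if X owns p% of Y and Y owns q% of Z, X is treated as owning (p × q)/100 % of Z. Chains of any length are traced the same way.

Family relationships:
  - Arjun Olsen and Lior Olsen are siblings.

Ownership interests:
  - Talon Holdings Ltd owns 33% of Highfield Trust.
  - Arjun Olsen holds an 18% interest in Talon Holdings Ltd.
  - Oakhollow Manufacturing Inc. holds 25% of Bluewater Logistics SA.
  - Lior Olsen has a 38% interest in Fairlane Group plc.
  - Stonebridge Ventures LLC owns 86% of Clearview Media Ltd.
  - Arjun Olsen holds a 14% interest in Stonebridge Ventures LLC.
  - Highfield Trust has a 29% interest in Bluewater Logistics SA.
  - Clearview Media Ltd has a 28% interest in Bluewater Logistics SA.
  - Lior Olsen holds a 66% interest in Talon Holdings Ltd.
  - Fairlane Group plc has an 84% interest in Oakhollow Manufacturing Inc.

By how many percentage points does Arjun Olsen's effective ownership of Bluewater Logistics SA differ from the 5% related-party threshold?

By sibling attribution (R1), Arjun Olsen is treated as also owning Lior Olsen's interest in Talon Holdings Ltd, giving 18% + 66% = 84%.
By sibling attribution (R1), Arjun Olsen is treated as owning Lior Olsen's 38% interest in Fairlane Group plc.
Chain via Talon Holdings Ltd → Highfield Trust (R3): 84% × 33% × 29% = 8.0388% of Bluewater Logistics SA.
Chain via Stonebridge Ventures LLC → Clearview Media Ltd (R3): 14% × 86% × 28% = 3.3712% of Bluewater Logistics SA.
Chain via Fairlane Group plc → Oakhollow Manufacturing Inc. (R3): 38% × 84% × 25% = 7.98% of Bluewater Logistics SA.
Aggregating (R2): 8.0388% + 3.3712% + 7.98% = 19.39%.
19.39% exceeds the 5% threshold by 14.39 percentage points.

14.39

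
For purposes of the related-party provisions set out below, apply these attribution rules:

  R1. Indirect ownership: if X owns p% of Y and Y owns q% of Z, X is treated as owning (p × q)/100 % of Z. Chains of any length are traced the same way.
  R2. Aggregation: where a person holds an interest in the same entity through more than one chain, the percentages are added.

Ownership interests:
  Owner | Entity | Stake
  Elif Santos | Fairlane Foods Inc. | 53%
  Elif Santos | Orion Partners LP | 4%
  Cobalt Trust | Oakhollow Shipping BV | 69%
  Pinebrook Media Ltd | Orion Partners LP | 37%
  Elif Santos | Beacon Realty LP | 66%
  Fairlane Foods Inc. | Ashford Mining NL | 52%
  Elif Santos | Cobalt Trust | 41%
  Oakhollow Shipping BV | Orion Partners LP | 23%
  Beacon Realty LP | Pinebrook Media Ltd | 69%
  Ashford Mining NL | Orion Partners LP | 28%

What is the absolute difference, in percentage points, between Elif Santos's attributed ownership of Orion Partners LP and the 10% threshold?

Chain via Cobalt Trust → Oakhollow Shipping BV (R1): 41% × 69% × 23% = 6.5067% of Orion Partners LP.
Chain via Fairlane Foods Inc. → Ashford Mining NL (R1): 53% × 52% × 28% = 7.7168% of Orion Partners LP.
Chain via Beacon Realty LP → Pinebrook Media Ltd (R1): 66% × 69% × 37% = 16.8498% of Orion Partners LP.
Direct interest in Orion Partners LP: 4%.
Aggregating (R2): 6.5067% + 7.7168% + 16.8498% + 4% = 35.0733%.
35.0733% exceeds the 10% threshold by 25.0733 percentage points.

25.0733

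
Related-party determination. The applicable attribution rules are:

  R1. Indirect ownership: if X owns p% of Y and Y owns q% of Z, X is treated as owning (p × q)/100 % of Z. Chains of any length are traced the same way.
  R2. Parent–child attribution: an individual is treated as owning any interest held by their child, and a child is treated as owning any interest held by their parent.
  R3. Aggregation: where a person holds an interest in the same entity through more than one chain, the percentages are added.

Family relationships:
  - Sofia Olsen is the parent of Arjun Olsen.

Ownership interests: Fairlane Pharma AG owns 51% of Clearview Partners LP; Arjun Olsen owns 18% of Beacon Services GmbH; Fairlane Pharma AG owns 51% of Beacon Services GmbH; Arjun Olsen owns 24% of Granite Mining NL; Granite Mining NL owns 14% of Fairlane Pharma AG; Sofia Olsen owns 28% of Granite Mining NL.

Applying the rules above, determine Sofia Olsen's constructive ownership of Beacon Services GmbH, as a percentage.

By parent–child attribution (R2), Sofia Olsen is treated as also owning Arjun Olsen's interest in Granite Mining NL, giving 28% + 24% = 52%.
By parent–child attribution (R2), Sofia Olsen is treated as owning Arjun Olsen's 18% interest in Beacon Services GmbH.
Chain via Granite Mining NL → Fairlane Pharma AG (R1): 52% × 14% × 51% = 3.7128% of Beacon Services GmbH.
Direct interest in Beacon Services GmbH: 18%.
Aggregating (R3): 3.7128% + 18% = 21.7128%.

21.7128%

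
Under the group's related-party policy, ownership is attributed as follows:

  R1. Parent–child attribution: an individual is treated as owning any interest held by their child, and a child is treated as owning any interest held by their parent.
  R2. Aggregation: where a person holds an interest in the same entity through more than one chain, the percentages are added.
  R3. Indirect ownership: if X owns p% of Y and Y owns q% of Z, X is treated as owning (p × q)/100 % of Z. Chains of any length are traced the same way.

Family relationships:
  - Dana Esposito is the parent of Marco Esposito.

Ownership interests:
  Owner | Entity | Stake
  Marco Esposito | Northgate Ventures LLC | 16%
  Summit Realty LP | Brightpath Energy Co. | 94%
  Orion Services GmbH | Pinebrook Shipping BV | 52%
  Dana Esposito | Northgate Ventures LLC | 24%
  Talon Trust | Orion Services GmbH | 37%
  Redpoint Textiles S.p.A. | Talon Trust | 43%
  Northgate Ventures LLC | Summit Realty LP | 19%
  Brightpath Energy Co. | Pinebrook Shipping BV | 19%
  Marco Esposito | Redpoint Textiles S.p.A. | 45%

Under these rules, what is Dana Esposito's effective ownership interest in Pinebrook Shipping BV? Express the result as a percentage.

By parent–child attribution (R1), Dana Esposito is treated as also owning Marco Esposito's interest in Northgate Ventures LLC, giving 24% + 16% = 40%.
By parent–child attribution (R1), Dana Esposito is treated as owning Marco Esposito's 45% interest in Redpoint Textiles S.p.A.
Chain via Northgate Ventures LLC → Summit Realty LP → Brightpath Energy Co. (R3): 40% × 19% × 94% × 19% = 1.35736% of Pinebrook Shipping BV.
Chain via Redpoint Textiles S.p.A. → Talon Trust → Orion Services GmbH (R3): 45% × 43% × 37% × 52% = 3.72294% of Pinebrook Shipping BV.
Aggregating (R2): 1.35736% + 3.72294% = 5.0803%.

5.0803%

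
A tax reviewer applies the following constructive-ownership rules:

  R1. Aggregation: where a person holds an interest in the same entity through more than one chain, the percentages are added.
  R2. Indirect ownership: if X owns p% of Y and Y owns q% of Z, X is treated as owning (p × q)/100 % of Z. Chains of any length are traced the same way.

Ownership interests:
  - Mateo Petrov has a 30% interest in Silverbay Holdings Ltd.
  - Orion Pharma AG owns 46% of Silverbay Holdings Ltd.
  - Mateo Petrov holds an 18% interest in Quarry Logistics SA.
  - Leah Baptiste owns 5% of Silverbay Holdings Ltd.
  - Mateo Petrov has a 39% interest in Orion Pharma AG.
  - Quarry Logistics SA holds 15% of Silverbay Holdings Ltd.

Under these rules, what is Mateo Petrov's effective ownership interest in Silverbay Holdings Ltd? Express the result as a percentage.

Chain via Orion Pharma AG (R2): 39% × 46% = 17.94% of Silverbay Holdings Ltd.
Chain via Quarry Logistics SA (R2): 18% × 15% = 2.7% of Silverbay Holdings Ltd.
Direct interest in Silverbay Holdings Ltd: 30%.
Aggregating (R1): 17.94% + 2.7% + 30% = 50.64%.

50.64%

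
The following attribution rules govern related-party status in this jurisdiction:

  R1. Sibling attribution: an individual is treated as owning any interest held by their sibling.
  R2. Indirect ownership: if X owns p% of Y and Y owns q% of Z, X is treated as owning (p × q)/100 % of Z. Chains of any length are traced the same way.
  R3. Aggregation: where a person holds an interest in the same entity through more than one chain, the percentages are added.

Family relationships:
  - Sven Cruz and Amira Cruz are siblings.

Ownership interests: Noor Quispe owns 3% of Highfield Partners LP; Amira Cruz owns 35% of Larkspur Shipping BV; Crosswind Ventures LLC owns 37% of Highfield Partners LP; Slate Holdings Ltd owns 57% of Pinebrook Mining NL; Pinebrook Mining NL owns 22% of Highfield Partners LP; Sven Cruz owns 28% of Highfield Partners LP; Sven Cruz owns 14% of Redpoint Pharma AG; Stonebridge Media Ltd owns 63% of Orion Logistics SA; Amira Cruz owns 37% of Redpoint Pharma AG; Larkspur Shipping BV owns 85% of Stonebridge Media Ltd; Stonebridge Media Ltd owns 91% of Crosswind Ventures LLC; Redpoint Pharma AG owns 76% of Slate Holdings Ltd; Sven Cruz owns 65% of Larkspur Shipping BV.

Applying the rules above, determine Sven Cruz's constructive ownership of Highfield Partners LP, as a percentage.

By sibling attribution (R1), Sven Cruz is treated as also owning Amira Cruz's interest in Larkspur Shipping BV, giving 65% + 35% = 100%.
By sibling attribution (R1), Sven Cruz is treated as also owning Amira Cruz's interest in Redpoint Pharma AG, giving 14% + 37% = 51%.
Chain via Larkspur Shipping BV → Stonebridge Media Ltd → Crosswind Ventures LLC (R2): 100% × 85% × 91% × 37% = 28.6195% of Highfield Partners LP.
Chain via Redpoint Pharma AG → Slate Holdings Ltd → Pinebrook Mining NL (R2): 51% × 76% × 57% × 22% = 4.860504% of Highfield Partners LP.
Direct interest in Highfield Partners LP: 28%.
Aggregating (R3): 28.6195% + 4.860504% + 28% = 61.480004%.

61.480004%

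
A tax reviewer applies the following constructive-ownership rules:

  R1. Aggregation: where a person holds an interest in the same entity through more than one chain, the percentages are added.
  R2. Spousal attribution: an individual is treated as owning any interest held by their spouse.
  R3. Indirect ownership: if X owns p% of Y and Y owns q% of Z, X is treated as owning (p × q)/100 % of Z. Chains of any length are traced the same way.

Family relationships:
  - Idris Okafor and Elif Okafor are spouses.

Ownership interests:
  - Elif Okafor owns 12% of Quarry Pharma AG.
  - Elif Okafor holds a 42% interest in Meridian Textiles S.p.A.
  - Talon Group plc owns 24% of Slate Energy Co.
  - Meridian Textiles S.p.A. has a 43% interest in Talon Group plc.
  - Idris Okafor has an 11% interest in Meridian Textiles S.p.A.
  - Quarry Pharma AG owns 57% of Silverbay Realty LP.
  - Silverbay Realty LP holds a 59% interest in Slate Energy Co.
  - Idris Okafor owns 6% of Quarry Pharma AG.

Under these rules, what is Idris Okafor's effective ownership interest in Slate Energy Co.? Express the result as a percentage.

By spousal attribution (R2), Idris Okafor is treated as also owning Elif Okafor's interest in Meridian Textiles S.p.A, giving 11% + 42% = 53%.
By spousal attribution (R2), Idris Okafor is treated as also owning Elif Okafor's interest in Quarry Pharma AG, giving 6% + 12% = 18%.
Chain via Meridian Textiles S.p.A. → Talon Group plc (R3): 53% × 43% × 24% = 5.4696% of Slate Energy Co.
Chain via Quarry Pharma AG → Silverbay Realty LP (R3): 18% × 57% × 59% = 6.0534% of Slate Energy Co.
Aggregating (R1): 5.4696% + 6.0534% = 11.523%.

11.523%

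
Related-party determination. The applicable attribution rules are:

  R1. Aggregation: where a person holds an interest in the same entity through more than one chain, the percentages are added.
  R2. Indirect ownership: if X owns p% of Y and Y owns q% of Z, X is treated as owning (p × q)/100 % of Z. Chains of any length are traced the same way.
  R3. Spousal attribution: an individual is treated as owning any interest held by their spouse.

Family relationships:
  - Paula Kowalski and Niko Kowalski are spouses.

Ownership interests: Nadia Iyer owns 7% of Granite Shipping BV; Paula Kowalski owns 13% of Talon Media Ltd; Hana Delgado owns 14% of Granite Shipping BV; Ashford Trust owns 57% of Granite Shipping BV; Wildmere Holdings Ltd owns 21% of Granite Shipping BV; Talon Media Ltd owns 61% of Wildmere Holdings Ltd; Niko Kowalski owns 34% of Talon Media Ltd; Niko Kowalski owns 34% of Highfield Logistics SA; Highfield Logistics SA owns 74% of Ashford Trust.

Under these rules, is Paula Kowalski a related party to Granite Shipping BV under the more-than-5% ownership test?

Yes

By spousal attribution (R3), Paula Kowalski is treated as also owning Niko Kowalski's interest in Talon Media Ltd, giving 13% + 34% = 47%.
By spousal attribution (R3), Paula Kowalski is treated as owning Niko Kowalski's 34% interest in Highfield Logistics SA.
Chain via Talon Media Ltd → Wildmere Holdings Ltd (R2): 47% × 61% × 21% = 6.0207% of Granite Shipping BV.
Chain via Highfield Logistics SA → Ashford Trust (R2): 34% × 74% × 57% = 14.3412% of Granite Shipping BV.
Aggregating (R1): 6.0207% + 14.3412% = 20.3619%.
20.3619% exceeds the 5% threshold, so Paula is a related party to Granite Shipping BV.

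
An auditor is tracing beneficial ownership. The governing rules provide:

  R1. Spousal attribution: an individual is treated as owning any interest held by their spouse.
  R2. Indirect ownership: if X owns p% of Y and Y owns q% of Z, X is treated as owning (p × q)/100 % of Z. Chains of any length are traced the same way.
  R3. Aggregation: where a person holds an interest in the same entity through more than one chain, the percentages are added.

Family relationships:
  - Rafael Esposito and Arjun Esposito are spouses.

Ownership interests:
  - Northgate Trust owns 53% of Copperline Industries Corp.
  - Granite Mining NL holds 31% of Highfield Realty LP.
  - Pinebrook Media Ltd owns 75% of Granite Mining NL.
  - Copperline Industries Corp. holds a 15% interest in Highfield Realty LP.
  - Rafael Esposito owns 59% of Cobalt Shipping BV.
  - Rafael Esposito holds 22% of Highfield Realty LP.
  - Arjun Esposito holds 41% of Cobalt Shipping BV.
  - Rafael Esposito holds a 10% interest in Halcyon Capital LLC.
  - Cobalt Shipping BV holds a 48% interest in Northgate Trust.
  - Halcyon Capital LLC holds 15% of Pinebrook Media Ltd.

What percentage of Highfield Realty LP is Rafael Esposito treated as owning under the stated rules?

By spousal attribution (R1), Rafael Esposito is treated as also owning Arjun Esposito's interest in Cobalt Shipping BV, giving 59% + 41% = 100%.
Chain via Cobalt Shipping BV → Northgate Trust → Copperline Industries Corp. (R2): 100% × 48% × 53% × 15% = 3.816% of Highfield Realty LP.
Chain via Halcyon Capital LLC → Pinebrook Media Ltd → Granite Mining NL (R2): 10% × 15% × 75% × 31% = 0.34875% of Highfield Realty LP.
Direct interest in Highfield Realty LP: 22%.
Aggregating (R3): 3.816% + 0.34875% + 22% = 26.16475%.

26.16475%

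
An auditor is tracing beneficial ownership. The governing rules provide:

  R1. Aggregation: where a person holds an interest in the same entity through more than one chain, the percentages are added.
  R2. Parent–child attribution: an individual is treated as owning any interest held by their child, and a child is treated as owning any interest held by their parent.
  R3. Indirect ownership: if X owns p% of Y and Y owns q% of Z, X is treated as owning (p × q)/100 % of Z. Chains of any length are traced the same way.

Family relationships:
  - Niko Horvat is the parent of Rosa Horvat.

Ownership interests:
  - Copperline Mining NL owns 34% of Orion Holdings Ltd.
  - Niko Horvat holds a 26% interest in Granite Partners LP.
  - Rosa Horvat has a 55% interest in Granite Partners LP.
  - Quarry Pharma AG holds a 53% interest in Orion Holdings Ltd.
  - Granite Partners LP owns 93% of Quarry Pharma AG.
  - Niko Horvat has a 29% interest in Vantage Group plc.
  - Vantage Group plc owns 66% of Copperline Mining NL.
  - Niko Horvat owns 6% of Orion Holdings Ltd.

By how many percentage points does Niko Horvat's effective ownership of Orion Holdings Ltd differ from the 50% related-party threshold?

By parent–child attribution (R2), Niko Horvat is treated as also owning Rosa Horvat's interest in Granite Partners LP, giving 26% + 55% = 81%.
Chain via Vantage Group plc → Copperline Mining NL (R3): 29% × 66% × 34% = 6.5076% of Orion Holdings Ltd.
Chain via Granite Partners LP → Quarry Pharma AG (R3): 81% × 93% × 53% = 39.9249% of Orion Holdings Ltd.
Direct interest in Orion Holdings Ltd: 6%.
Aggregating (R1): 6.5076% + 39.9249% + 6% = 52.4325%.
52.4325% exceeds the 50% threshold by 2.4325 percentage points.

2.4325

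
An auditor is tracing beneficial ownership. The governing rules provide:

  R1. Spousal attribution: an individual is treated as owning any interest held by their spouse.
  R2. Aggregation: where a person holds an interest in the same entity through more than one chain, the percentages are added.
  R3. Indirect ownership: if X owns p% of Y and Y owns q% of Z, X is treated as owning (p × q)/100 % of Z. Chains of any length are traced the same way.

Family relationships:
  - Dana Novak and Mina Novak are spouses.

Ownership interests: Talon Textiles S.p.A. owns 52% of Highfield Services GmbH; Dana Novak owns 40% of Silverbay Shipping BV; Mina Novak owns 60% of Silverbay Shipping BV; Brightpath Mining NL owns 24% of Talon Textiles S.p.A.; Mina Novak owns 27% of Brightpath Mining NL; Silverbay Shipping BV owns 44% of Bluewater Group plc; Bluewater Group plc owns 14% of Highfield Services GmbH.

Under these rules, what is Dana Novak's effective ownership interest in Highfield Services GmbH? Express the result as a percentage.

9.5296%

By spousal attribution (R1), Dana Novak is treated as also owning Mina Novak's interest in Silverbay Shipping BV, giving 40% + 60% = 100%.
By spousal attribution (R1), Dana Novak is treated as owning Mina Novak's 27% interest in Brightpath Mining NL.
Chain via Silverbay Shipping BV → Bluewater Group plc (R3): 100% × 44% × 14% = 6.16% of Highfield Services GmbH.
Chain via Brightpath Mining NL → Talon Textiles S.p.A. (R3): 27% × 24% × 52% = 3.3696% of Highfield Services GmbH.
Aggregating (R2): 6.16% + 3.3696% = 9.5296%.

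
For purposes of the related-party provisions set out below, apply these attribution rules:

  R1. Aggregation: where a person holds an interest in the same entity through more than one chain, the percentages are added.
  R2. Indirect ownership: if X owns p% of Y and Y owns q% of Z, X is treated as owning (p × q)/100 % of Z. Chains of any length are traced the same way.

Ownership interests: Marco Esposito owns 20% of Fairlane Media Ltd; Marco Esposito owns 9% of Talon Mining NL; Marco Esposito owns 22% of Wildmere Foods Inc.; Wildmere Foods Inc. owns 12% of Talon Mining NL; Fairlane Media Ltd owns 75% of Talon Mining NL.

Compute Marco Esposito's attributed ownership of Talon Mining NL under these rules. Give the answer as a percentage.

Chain via Wildmere Foods Inc. (R2): 22% × 12% = 2.64% of Talon Mining NL.
Chain via Fairlane Media Ltd (R2): 20% × 75% = 15% of Talon Mining NL.
Direct interest in Talon Mining NL: 9%.
Aggregating (R1): 2.64% + 15% + 9% = 26.64%.

26.64%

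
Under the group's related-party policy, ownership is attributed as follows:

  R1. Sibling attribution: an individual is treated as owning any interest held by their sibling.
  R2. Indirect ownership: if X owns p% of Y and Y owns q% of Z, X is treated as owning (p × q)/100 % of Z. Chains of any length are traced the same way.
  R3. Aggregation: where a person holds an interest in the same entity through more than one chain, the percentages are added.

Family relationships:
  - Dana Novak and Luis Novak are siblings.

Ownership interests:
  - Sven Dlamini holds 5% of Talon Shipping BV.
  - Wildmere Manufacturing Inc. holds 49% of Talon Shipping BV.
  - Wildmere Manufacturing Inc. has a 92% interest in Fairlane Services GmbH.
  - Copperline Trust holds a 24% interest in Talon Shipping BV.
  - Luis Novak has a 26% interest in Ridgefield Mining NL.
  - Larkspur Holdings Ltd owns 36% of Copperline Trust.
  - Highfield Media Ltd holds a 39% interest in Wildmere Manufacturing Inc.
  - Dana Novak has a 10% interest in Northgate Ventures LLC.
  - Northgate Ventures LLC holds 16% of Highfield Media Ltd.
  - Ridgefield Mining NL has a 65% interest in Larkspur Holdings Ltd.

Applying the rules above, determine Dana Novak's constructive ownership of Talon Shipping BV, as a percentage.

By sibling attribution (R1), Dana Novak is treated as owning Luis Novak's 26% interest in Ridgefield Mining NL.
Chain via Northgate Ventures LLC → Highfield Media Ltd → Wildmere Manufacturing Inc. (R2): 10% × 16% × 39% × 49% = 0.30576% of Talon Shipping BV.
Chain via Ridgefield Mining NL → Larkspur Holdings Ltd → Copperline Trust (R2): 26% × 65% × 36% × 24% = 1.46016% of Talon Shipping BV.
Aggregating (R3): 0.30576% + 1.46016% = 1.76592%.

1.76592%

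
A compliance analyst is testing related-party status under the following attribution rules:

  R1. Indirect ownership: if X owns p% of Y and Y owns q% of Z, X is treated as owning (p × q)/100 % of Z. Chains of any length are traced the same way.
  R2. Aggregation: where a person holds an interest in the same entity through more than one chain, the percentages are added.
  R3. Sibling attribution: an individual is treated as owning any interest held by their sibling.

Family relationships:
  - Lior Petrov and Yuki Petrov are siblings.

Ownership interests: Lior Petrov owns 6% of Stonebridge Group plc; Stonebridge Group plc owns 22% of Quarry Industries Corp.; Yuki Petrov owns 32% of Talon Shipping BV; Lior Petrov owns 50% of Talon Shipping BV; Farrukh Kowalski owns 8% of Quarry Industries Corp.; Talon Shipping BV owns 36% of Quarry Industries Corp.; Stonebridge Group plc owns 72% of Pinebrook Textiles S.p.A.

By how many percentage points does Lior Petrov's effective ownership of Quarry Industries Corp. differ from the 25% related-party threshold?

By sibling attribution (R3), Lior Petrov is treated as also owning Yuki Petrov's interest in Talon Shipping BV, giving 50% + 32% = 82%.
Chain via Talon Shipping BV (R1): 82% × 36% = 29.52% of Quarry Industries Corp.
Chain via Stonebridge Group plc (R1): 6% × 22% = 1.32% of Quarry Industries Corp.
Aggregating (R2): 29.52% + 1.32% = 30.84%.
30.84% exceeds the 25% threshold by 5.84 percentage points.

5.84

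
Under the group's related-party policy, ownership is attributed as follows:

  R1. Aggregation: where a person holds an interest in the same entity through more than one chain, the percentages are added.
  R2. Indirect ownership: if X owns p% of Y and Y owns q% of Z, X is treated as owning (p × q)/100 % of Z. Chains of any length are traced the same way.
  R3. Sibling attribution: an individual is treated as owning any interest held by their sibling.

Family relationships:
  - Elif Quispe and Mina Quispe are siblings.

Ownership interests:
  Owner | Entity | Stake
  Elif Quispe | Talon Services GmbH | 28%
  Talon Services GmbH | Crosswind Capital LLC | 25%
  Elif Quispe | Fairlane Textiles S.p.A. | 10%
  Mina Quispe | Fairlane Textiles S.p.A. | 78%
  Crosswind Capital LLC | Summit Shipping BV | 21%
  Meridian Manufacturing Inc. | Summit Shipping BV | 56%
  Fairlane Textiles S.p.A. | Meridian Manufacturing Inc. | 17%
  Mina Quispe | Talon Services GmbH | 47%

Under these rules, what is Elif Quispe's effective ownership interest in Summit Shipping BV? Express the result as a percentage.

By sibling attribution (R3), Elif Quispe is treated as also owning Mina Quispe's interest in Talon Services GmbH, giving 28% + 47% = 75%.
By sibling attribution (R3), Elif Quispe is treated as also owning Mina Quispe's interest in Fairlane Textiles S.p.A, giving 10% + 78% = 88%.
Chain via Talon Services GmbH → Crosswind Capital LLC (R2): 75% × 25% × 21% = 3.9375% of Summit Shipping BV.
Chain via Fairlane Textiles S.p.A. → Meridian Manufacturing Inc. (R2): 88% × 17% × 56% = 8.3776% of Summit Shipping BV.
Aggregating (R1): 3.9375% + 8.3776% = 12.3151%.

12.3151%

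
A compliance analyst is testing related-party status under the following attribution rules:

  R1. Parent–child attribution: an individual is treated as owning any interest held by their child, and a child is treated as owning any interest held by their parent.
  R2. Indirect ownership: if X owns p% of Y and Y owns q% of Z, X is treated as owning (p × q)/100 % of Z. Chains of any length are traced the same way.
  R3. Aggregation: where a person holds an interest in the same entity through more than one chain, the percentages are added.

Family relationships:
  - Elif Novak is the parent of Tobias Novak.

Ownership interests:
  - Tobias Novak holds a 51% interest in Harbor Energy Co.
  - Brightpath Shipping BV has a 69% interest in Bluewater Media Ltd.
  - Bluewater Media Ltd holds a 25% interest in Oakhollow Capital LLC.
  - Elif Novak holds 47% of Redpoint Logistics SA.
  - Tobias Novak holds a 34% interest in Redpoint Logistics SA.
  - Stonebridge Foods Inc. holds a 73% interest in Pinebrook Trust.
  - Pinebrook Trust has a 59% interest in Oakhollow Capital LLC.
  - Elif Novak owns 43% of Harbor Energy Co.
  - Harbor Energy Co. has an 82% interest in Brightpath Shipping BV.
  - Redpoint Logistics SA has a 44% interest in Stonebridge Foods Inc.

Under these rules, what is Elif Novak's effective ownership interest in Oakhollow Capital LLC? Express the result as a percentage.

28.646448%

By parent–child attribution (R1), Elif Novak is treated as also owning Tobias Novak's interest in Harbor Energy Co, giving 43% + 51% = 94%.
By parent–child attribution (R1), Elif Novak is treated as also owning Tobias Novak's interest in Redpoint Logistics SA, giving 47% + 34% = 81%.
Chain via Harbor Energy Co. → Brightpath Shipping BV → Bluewater Media Ltd (R2): 94% × 82% × 69% × 25% = 13.2963% of Oakhollow Capital LLC.
Chain via Redpoint Logistics SA → Stonebridge Foods Inc. → Pinebrook Trust (R2): 81% × 44% × 73% × 59% = 15.350148% of Oakhollow Capital LLC.
Aggregating (R3): 13.2963% + 15.350148% = 28.646448%.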